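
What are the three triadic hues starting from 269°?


Triadic: equally spaced at 120° intervals
H1 = 269°
H2 = (269 + 120) mod 360 = 29°
H3 = (269 + 240) mod 360 = 149°
Triadic = 269°, 29°, 149°


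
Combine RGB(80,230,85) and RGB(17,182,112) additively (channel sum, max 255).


Additive: each channel = min(255, C₁+C₂)
R: 80+17 = 97 → 97
G: 230+182 = 412 → 255
B: 85+112 = 197 → 197
= RGB(97, 255, 197)


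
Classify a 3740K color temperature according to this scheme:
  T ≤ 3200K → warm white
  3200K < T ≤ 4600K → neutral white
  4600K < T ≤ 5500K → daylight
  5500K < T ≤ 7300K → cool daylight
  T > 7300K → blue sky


Temperature: 3740K
3200K < 3740K ≤ 4600K → neutral white
Classification: neutral white


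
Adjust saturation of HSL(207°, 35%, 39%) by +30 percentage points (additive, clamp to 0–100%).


Original S = 35%
Adjustment = +30 percentage points
New S = 35 + (30) = 65
Clamp to [0, 100] → 65
= HSL(207°, 65%, 39%)


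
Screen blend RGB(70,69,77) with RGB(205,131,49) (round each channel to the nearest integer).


Screen: C = 255 - (255-A)×(255-B)/255, rounded to nearest integer
R: 255 - (255-70)×(255-205)/255 = 255 - 9250/255 ≈ 255 - 36.275 = 218.725 → 219
G: 255 - (255-69)×(255-131)/255 = 255 - 23064/255 ≈ 255 - 90.447 = 164.553 → 165
B: 255 - (255-77)×(255-49)/255 = 255 - 36668/255 ≈ 255 - 143.796 = 111.204 → 111
= RGB(219, 165, 111)


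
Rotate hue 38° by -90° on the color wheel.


New hue = (H + rotation) mod 360
New hue = (38 -90) mod 360
= -52 mod 360
= 308°


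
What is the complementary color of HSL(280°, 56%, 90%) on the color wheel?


Complement = opposite side of color wheel = hue + 180°
H' = (280 + 180) mod 360 = 100°
S and L unchanged.
= HSL(100°, 56%, 90%)


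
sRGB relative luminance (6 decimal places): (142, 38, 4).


Linearize each channel (sRGB transfer function): c = v/255; c_lin = c/12.92 if c ≤ 0.04045, else ((c+0.055)/1.055)^2.4
  R: 142/255 ≈ 0.556863 > 0.04045 → ((0.556863+0.055)/1.055)^2.4 ≈ 0.270498
  G: 38/255 ≈ 0.149020 > 0.04045 → ((0.149020+0.055)/1.055)^2.4 ≈ 0.019382
  B: 4/255 ≈ 0.015686 ≤ 0.04045 → 0.015686/12.92 ≈ 0.001214
R_lin = 0.270498, G_lin = 0.019382, B_lin = 0.001214
L = 0.2126×R + 0.7152×G + 0.0722×B
L = 0.2126×0.270498 + 0.7152×0.019382 + 0.0722×0.001214
L ≈ 0.071458


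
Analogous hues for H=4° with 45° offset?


Base hue: 4°
Left analog: (4 - 45) mod 360 = 319°
Right analog: (4 + 45) mod 360 = 49°
Analogous hues = 319° and 49°


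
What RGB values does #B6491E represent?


B6 → 182 (R)
49 → 73 (G)
1E → 30 (B)
= RGB(182, 73, 30)


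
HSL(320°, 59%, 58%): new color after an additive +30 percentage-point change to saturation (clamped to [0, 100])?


Original S = 59%
Adjustment = +30 percentage points
New S = 59 + (30) = 89
Clamp to [0, 100] → 89
= HSL(320°, 89%, 58%)


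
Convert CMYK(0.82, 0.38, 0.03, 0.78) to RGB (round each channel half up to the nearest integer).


R = 255 × (1-C) × (1-K) = 255 × 0.18 × 0.22 = 10.098 → 10
G = 255 × (1-M) × (1-K) = 255 × 0.62 × 0.22 = 34.782 → 35
B = 255 × (1-Y) × (1-K) = 255 × 0.97 × 0.22 = 54.417 → 54
= RGB(10, 35, 54)


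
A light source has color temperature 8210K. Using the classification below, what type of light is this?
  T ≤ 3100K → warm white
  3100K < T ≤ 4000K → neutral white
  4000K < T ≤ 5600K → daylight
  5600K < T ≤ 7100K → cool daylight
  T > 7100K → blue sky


Temperature: 8210K
8210K > 7100K → blue sky
Classification: blue sky


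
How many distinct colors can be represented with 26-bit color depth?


Colors = 2^bits = 2^26
= 67,108,864 colors


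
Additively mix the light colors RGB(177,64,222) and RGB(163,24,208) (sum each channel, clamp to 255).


Additive: each channel = min(255, C₁+C₂)
R: 177+163 = 340 → 255
G: 64+24 = 88 → 88
B: 222+208 = 430 → 255
= RGB(255, 88, 255)


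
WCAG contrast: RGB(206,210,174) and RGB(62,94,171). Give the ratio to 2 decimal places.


Linearize each sRGB channel c=v/255: c/12.92 if c ≤ 0.04045 else ((c+0.055)/1.055)^2.4
L = 0.2126×R_lin + 0.7152×G_lin + 0.0722×B_lin
Color 1 (206,210,174):
  R=206: 206/255≈0.8078 > 0.04045 → ((0.8078+0.055)/1.055)^2.4 ≈ 0.61721
  G=210: 210/255≈0.8235 > 0.04045 → ((0.8235+0.055)/1.055)^2.4 ≈ 0.64448
  B=174: 174/255≈0.6824 > 0.04045 → ((0.6824+0.055)/1.055)^2.4 ≈ 0.42327
  L1 = 0.2126×0.61721 + 0.7152×0.64448 + 0.0722×0.42327 ≈ 0.62271
Color 2 (62,94,171):
  R=62: 62/255≈0.2431 > 0.04045 → ((0.2431+0.055)/1.055)^2.4 ≈ 0.04817
  G=94: 94/255≈0.3686 > 0.04045 → ((0.3686+0.055)/1.055)^2.4 ≈ 0.11193
  B=171: 171/255≈0.6706 > 0.04045 → ((0.6706+0.055)/1.055)^2.4 ≈ 0.40724
  L2 = 0.2126×0.04817 + 0.7152×0.11193 + 0.0722×0.40724 ≈ 0.11970
Lighter = 0.62271, Darker = 0.11970
Ratio = (L_lighter + 0.05) / (L_darker + 0.05)
Ratio = (0.62271 + 0.05) / (0.11970 + 0.05) = 0.67271 / 0.16970 ≈ 3.9642
Ratio ≈ 3.96:1


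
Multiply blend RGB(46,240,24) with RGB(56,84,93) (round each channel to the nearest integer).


Multiply: C = A×B/255, rounded to nearest integer
R: 46×56/255 = 2576/255 ≈ 10.102 → 10
G: 240×84/255 = 20160/255 ≈ 79.059 → 79
B: 24×93/255 = 2232/255 ≈ 8.753 → 9
= RGB(10, 79, 9)


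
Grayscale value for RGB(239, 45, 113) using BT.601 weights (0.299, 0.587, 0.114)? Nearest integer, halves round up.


Gray = 0.299×R + 0.587×G + 0.114×B
Gray = 0.299×239 + 0.587×45 + 0.114×113
Gray = 71.461 + 26.415 + 12.882
Gray = 110.758 → round half up → 111
Gray = 111


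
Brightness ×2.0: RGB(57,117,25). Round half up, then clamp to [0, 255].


Multiply each channel by 2.0, round half up, clamp to [0, 255]
R: 57×2.0 = 114
G: 117×2.0 = 234
B: 25×2.0 = 50
= RGB(114, 234, 50)


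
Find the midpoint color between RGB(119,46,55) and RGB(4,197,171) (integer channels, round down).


Midpoint: each channel = ⌊(C₁+C₂)/2⌋
R: ⌊(119+4)/2⌋ = 61
G: ⌊(46+197)/2⌋ = 121
B: ⌊(55+171)/2⌋ = 113
= RGB(61, 121, 113)


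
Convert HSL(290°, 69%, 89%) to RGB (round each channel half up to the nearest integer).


H=290°, S=0.69, L=0.89
C = (1-|2L-1|)×S = (1-|0.78|)×0.69 = 0.1518
H' = H/60 = 290/60 ≈ 4.8333; X = C×(1-|H' mod 2 - 1|) = 0.1265
m = L - C/2 = 0.89 - 0.0759 = 0.8141
Sector ⌊H'⌋ = 4 → (R',G',B') = (0.1265, 0.0, 0.1518)
RGB = ((R'+m)×255, (G'+m)×255, (B'+m)×255) = (239.853, 207.5955, 246.3045)
Round half up → RGB(240, 208, 246)


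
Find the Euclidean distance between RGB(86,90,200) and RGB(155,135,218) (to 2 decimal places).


d = √[(R₁-R₂)² + (G₁-G₂)² + (B₁-B₂)²]
d = √[(86-155)² + (90-135)² + (200-218)²]
d = √[4761 + 2025 + 324]
d = √7110
d ≈ 84.32


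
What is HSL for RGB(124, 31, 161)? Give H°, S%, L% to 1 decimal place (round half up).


Normalize: R'=124/255≈0.4863, G'=31/255≈0.1216, B'=161/255≈0.6314
Max=161/255, Min=31/255, Δ=Max-Min=130/255
L = (Max+Min)/2 = (161+31)/510 = 192/510 = 0.37647… → L = 37.6%
L ≤ 0.5 → S = Δ/(Max+Min) = 130/(161+31) = 130/192 = 0.67708… → S = 67.7%
(the 1/255 factors cancel in S and H, so raw channel differences can be used)
Max is B' → H = 60 × ((R-G)/Δ + 4) = 60 × ((124-31)/130 + 4)
  93/130 + 4 = 0.7153… + 4 = 4.7153…
  H = 60 × 4.7153… = 282.923…° → H = 282.9°
= HSL(282.9°, 67.7%, 37.6%)


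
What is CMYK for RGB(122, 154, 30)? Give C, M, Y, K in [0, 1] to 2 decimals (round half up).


R'=122/255≈0.4784, G'=154/255≈0.6039, B'=30/255≈0.1176
K = 1 - max(R',G',B') = 1 - 154/255 = 101/255 = 0.39607… → 0.40
(1-R'-K)/(1-K) simplifies to (max-R)/max with max = 154:
C = (154-122)/154 = 32/154 = 0.20779… → 0.21
M = (154-154)/154 = 0/154 = 0 → 0.00
Y = (154-30)/154 = 124/154 = 0.80519… → 0.81
= CMYK(0.21, 0.00, 0.81, 0.40)


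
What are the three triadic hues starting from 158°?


Triadic: equally spaced at 120° intervals
H1 = 158°
H2 = (158 + 120) mod 360 = 278°
H3 = (158 + 240) mod 360 = 38°
Triadic = 158°, 278°, 38°


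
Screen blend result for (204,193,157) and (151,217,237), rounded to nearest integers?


Screen: C = 255 - (255-A)×(255-B)/255, rounded to nearest integer
R: 255 - (255-204)×(255-151)/255 = 255 - 5304/255 ≈ 255 - 20.800 = 234.200 → 234
G: 255 - (255-193)×(255-217)/255 = 255 - 2356/255 ≈ 255 - 9.239 = 245.761 → 246
B: 255 - (255-157)×(255-237)/255 = 255 - 1764/255 ≈ 255 - 6.918 = 248.082 → 248
= RGB(234, 246, 248)


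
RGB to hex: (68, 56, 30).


R = 68 → 44 (hex)
G = 56 → 38 (hex)
B = 30 → 1E (hex)
Hex = #44381E


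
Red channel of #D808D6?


Color: #D808D6
R = D8 = 216
G = 08 = 8
B = D6 = 214
Red = 216


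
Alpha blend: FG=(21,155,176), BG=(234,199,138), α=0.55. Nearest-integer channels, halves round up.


C = α×F + (1-α)×B, with 1-α = 0.45
R: 0.55×21 + 0.45×234 = 11.55 + 105.30 = 116.85 → 117
G: 0.55×155 + 0.45×199 = 85.25 + 89.55 = 174.80 → 175
B: 0.55×176 + 0.45×138 = 96.80 + 62.10 = 158.90 → 159
= RGB(117, 175, 159)


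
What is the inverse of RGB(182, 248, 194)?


Invert: (255-R, 255-G, 255-B)
R: 255-182 = 73
G: 255-248 = 7
B: 255-194 = 61
= RGB(73, 7, 61)


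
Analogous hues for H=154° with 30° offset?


Base hue: 154°
Left analog: (154 - 30) mod 360 = 124°
Right analog: (154 + 30) mod 360 = 184°
Analogous hues = 124° and 184°


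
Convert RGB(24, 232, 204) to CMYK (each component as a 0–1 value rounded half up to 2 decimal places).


R'=24/255≈0.0941, G'=232/255≈0.9098, B'=204/255≈0.8000
K = 1 - max(R',G',B') = 1 - 232/255 = 23/255 = 0.09019… → 0.09
(1-R'-K)/(1-K) simplifies to (max-R)/max with max = 232:
C = (232-24)/232 = 208/232 = 0.89655… → 0.90
M = (232-232)/232 = 0/232 = 0 → 0.00
Y = (232-204)/232 = 28/232 = 0.12068… → 0.12
= CMYK(0.90, 0.00, 0.12, 0.09)


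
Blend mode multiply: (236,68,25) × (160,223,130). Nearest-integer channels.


Multiply: C = A×B/255, rounded to nearest integer
R: 236×160/255 = 37760/255 ≈ 148.078 → 148
G: 68×223/255 = 15164/255 ≈ 59.467 → 59
B: 25×130/255 = 3250/255 ≈ 12.745 → 13
= RGB(148, 59, 13)


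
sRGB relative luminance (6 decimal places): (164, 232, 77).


Linearize each channel (sRGB transfer function): c = v/255; c_lin = c/12.92 if c ≤ 0.04045, else ((c+0.055)/1.055)^2.4
  R: 164/255 ≈ 0.643137 > 0.04045 → ((0.643137+0.055)/1.055)^2.4 ≈ 0.371238
  G: 232/255 ≈ 0.909804 > 0.04045 → ((0.909804+0.055)/1.055)^2.4 ≈ 0.806952
  B: 77/255 ≈ 0.301961 > 0.04045 → ((0.301961+0.055)/1.055)^2.4 ≈ 0.074214
R_lin = 0.371238, G_lin = 0.806952, B_lin = 0.074214
L = 0.2126×R + 0.7152×G + 0.0722×B
L = 0.2126×0.371238 + 0.7152×0.806952 + 0.0722×0.074214
L ≈ 0.661416


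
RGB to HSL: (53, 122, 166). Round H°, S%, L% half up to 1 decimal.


Normalize: R'=53/255≈0.2078, G'=122/255≈0.4784, B'=166/255≈0.6510
Max=166/255, Min=53/255, Δ=Max-Min=113/255
L = (Max+Min)/2 = (166+53)/510 = 219/510 = 0.42941… → L = 42.9%
L ≤ 0.5 → S = Δ/(Max+Min) = 113/(166+53) = 113/219 = 0.51598… → S = 51.6%
(the 1/255 factors cancel in S and H, so raw channel differences can be used)
Max is B' → H = 60 × ((R-G)/Δ + 4) = 60 × ((53-122)/113 + 4)
  -69/113 + 4 = -0.6106… + 4 = 3.3893…
  H = 60 × 3.3893… = 203.362…° → H = 203.4°
= HSL(203.4°, 51.6%, 42.9%)


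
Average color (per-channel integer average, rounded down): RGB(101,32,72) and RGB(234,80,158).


Midpoint: each channel = ⌊(C₁+C₂)/2⌋
R: ⌊(101+234)/2⌋ = 167
G: ⌊(32+80)/2⌋ = 56
B: ⌊(72+158)/2⌋ = 115
= RGB(167, 56, 115)


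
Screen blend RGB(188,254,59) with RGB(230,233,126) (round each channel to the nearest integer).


Screen: C = 255 - (255-A)×(255-B)/255, rounded to nearest integer
R: 255 - (255-188)×(255-230)/255 = 255 - 1675/255 ≈ 255 - 6.569 = 248.431 → 248
G: 255 - (255-254)×(255-233)/255 = 255 - 22/255 ≈ 255 - 0.086 = 254.914 → 255
B: 255 - (255-59)×(255-126)/255 = 255 - 25284/255 ≈ 255 - 99.153 = 155.847 → 156
= RGB(248, 255, 156)


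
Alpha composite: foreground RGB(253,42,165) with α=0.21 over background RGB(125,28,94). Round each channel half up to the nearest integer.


C = α×F + (1-α)×B, with 1-α = 0.79
R: 0.21×253 + 0.79×125 = 53.13 + 98.75 = 151.88 → 152
G: 0.21×42 + 0.79×28 = 8.82 + 22.12 = 30.94 → 31
B: 0.21×165 + 0.79×94 = 34.65 + 74.26 = 108.91 → 109
= RGB(152, 31, 109)


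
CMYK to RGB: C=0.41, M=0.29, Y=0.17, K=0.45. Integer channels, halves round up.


R = 255 × (1-C) × (1-K) = 255 × 0.59 × 0.55 = 82.7475 → 83
G = 255 × (1-M) × (1-K) = 255 × 0.71 × 0.55 = 99.5775 → 100
B = 255 × (1-Y) × (1-K) = 255 × 0.83 × 0.55 = 116.4075 → 116
= RGB(83, 100, 116)


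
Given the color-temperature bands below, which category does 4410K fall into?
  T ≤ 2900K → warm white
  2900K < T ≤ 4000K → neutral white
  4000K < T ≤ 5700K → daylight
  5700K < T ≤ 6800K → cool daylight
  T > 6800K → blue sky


Temperature: 4410K
4000K < 4410K ≤ 5700K → daylight
Classification: daylight


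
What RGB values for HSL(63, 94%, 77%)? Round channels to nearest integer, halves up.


H=63°, S=0.94, L=0.77
C = (1-|2L-1|)×S = (1-|0.54|)×0.94 = 0.4324
H' = H/60 = 63/60 ≈ 1.0500; X = C×(1-|H' mod 2 - 1|) = 0.41078
m = L - C/2 = 0.77 - 0.2162 = 0.5538
Sector ⌊H'⌋ = 1 → (R',G',B') = (0.41078, 0.4324, 0.0)
RGB = ((R'+m)×255, (G'+m)×255, (B'+m)×255) = (245.9679, 251.481, 141.219)
Round half up → RGB(246, 251, 141)


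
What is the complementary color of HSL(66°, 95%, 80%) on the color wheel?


Complement = opposite side of color wheel = hue + 180°
H' = (66 + 180) mod 360 = 246°
S and L unchanged.
= HSL(246°, 95%, 80%)


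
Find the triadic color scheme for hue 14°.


Triadic: equally spaced at 120° intervals
H1 = 14°
H2 = (14 + 120) mod 360 = 134°
H3 = (14 + 240) mod 360 = 254°
Triadic = 14°, 134°, 254°


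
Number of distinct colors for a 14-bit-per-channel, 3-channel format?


Total bits = 14 bits/channel × 3 channels = 42 bits
Distinct colors = 2^42
= 4,398,046,511,104 colors


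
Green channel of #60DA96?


Color: #60DA96
R = 60 = 96
G = DA = 218
B = 96 = 150
Green = 218


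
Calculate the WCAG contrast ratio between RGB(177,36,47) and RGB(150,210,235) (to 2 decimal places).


Linearize each sRGB channel c=v/255: c/12.92 if c ≤ 0.04045 else ((c+0.055)/1.055)^2.4
L = 0.2126×R_lin + 0.7152×G_lin + 0.0722×B_lin
Color 1 (177,36,47):
  R=177: 177/255≈0.6941 > 0.04045 → ((0.6941+0.055)/1.055)^2.4 ≈ 0.43966
  G=36: 36/255≈0.1412 > 0.04045 → ((0.1412+0.055)/1.055)^2.4 ≈ 0.01764
  B=47: 47/255≈0.1843 > 0.04045 → ((0.1843+0.055)/1.055)^2.4 ≈ 0.02843
  L1 = 0.2126×0.43966 + 0.7152×0.01764 + 0.0722×0.02843 ≈ 0.10814
Color 2 (150,210,235):
  R=150: 150/255≈0.5882 > 0.04045 → ((0.5882+0.055)/1.055)^2.4 ≈ 0.30499
  G=210: 210/255≈0.8235 > 0.04045 → ((0.8235+0.055)/1.055)^2.4 ≈ 0.64448
  B=235: 235/255≈0.9216 > 0.04045 → ((0.9216+0.055)/1.055)^2.4 ≈ 0.83077
  L2 = 0.2126×0.30499 + 0.7152×0.64448 + 0.0722×0.83077 ≈ 0.58575
Lighter = 0.58575, Darker = 0.10814
Ratio = (L_lighter + 0.05) / (L_darker + 0.05)
Ratio = (0.58575 + 0.05) / (0.10814 + 0.05) = 0.63575 / 0.15814 ≈ 4.0202
Ratio ≈ 4.02:1


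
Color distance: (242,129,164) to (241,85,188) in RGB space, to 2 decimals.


d = √[(R₁-R₂)² + (G₁-G₂)² + (B₁-B₂)²]
d = √[(242-241)² + (129-85)² + (164-188)²]
d = √[1 + 1936 + 576]
d = √2513
d ≈ 50.13


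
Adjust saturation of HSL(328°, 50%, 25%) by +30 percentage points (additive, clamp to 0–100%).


Original S = 50%
Adjustment = +30 percentage points
New S = 50 + (30) = 80
Clamp to [0, 100] → 80
= HSL(328°, 80%, 25%)


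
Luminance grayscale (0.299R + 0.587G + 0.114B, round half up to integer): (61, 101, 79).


Gray = 0.299×R + 0.587×G + 0.114×B
Gray = 0.299×61 + 0.587×101 + 0.114×79
Gray = 18.239 + 59.287 + 9.006
Gray = 86.532 → round half up → 87
Gray = 87


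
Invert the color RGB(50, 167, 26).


Invert: (255-R, 255-G, 255-B)
R: 255-50 = 205
G: 255-167 = 88
B: 255-26 = 229
= RGB(205, 88, 229)


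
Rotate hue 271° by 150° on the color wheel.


New hue = (H + rotation) mod 360
New hue = (271 + 150) mod 360
= 421 mod 360
= 61°


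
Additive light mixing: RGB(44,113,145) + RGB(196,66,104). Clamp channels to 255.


Additive: each channel = min(255, C₁+C₂)
R: 44+196 = 240 → 240
G: 113+66 = 179 → 179
B: 145+104 = 249 → 249
= RGB(240, 179, 249)


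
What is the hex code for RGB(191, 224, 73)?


R = 191 → BF (hex)
G = 224 → E0 (hex)
B = 73 → 49 (hex)
Hex = #BFE049


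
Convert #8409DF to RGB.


84 → 132 (R)
09 → 9 (G)
DF → 223 (B)
= RGB(132, 9, 223)


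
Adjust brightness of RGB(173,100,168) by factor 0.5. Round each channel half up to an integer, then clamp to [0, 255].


Multiply each channel by 0.5, round half up, clamp to [0, 255]
R: 173×0.5 = 86.5 → round → 87
G: 100×0.5 = 50
B: 168×0.5 = 84
= RGB(87, 50, 84)


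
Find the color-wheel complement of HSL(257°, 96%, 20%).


Complement = opposite side of color wheel = hue + 180°
H' = (257 + 180) mod 360 = 77°
S and L unchanged.
= HSL(77°, 96%, 20%)


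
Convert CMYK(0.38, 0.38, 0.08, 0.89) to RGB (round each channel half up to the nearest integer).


R = 255 × (1-C) × (1-K) = 255 × 0.62 × 0.11 = 17.391 → 17
G = 255 × (1-M) × (1-K) = 255 × 0.62 × 0.11 = 17.391 → 17
B = 255 × (1-Y) × (1-K) = 255 × 0.92 × 0.11 = 25.806 → 26
= RGB(17, 17, 26)


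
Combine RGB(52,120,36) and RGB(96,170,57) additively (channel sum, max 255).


Additive: each channel = min(255, C₁+C₂)
R: 52+96 = 148 → 148
G: 120+170 = 290 → 255
B: 36+57 = 93 → 93
= RGB(148, 255, 93)


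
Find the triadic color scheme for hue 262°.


Triadic: equally spaced at 120° intervals
H1 = 262°
H2 = (262 + 120) mod 360 = 22°
H3 = (262 + 240) mod 360 = 142°
Triadic = 262°, 22°, 142°


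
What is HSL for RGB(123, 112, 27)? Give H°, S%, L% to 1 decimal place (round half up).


Normalize: R'=123/255≈0.4824, G'=112/255≈0.4392, B'=27/255≈0.1059
Max=123/255, Min=27/255, Δ=Max-Min=96/255
L = (Max+Min)/2 = (123+27)/510 = 150/510 = 0.29411… → L = 29.4%
L ≤ 0.5 → S = Δ/(Max+Min) = 96/(123+27) = 96/150 = 0.64 → S = 64.0%
(the 1/255 factors cancel in S and H, so raw channel differences can be used)
Max is R' → H = 60 × (((G-B)/Δ) mod 6) = 60 × (((112-27)/96) mod 6)
  85/96 = 0.8854…
  H = 60 × 0.8854… = 53.125° → H = 53.1°
= HSL(53.1°, 64.0%, 29.4%)


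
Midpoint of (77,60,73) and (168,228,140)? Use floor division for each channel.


Midpoint: each channel = ⌊(C₁+C₂)/2⌋
R: ⌊(77+168)/2⌋ = 122
G: ⌊(60+228)/2⌋ = 144
B: ⌊(73+140)/2⌋ = 106
= RGB(122, 144, 106)


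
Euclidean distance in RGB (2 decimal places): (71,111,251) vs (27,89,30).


d = √[(R₁-R₂)² + (G₁-G₂)² + (B₁-B₂)²]
d = √[(71-27)² + (111-89)² + (251-30)²]
d = √[1936 + 484 + 48841]
d = √51261
d ≈ 226.41


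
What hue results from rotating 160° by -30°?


New hue = (H + rotation) mod 360
New hue = (160 -30) mod 360
= 130 mod 360
= 130°


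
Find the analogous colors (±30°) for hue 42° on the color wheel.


Base hue: 42°
Left analog: (42 - 30) mod 360 = 12°
Right analog: (42 + 30) mod 360 = 72°
Analogous hues = 12° and 72°


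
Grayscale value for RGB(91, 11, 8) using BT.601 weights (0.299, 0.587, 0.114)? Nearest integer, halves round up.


Gray = 0.299×R + 0.587×G + 0.114×B
Gray = 0.299×91 + 0.587×11 + 0.114×8
Gray = 27.209 + 6.457 + 0.912
Gray = 34.578 → round half up → 35
Gray = 35


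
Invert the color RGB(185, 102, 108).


Invert: (255-R, 255-G, 255-B)
R: 255-185 = 70
G: 255-102 = 153
B: 255-108 = 147
= RGB(70, 153, 147)


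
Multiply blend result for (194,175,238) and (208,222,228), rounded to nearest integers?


Multiply: C = A×B/255, rounded to nearest integer
R: 194×208/255 = 40352/255 ≈ 158.243 → 158
G: 175×222/255 = 38850/255 ≈ 152.353 → 152
B: 238×228/255 = 54264/255 ≈ 212.800 → 213
= RGB(158, 152, 213)


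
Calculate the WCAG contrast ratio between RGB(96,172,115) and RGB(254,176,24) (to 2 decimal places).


Linearize each sRGB channel c=v/255: c/12.92 if c ≤ 0.04045 else ((c+0.055)/1.055)^2.4
L = 0.2126×R_lin + 0.7152×G_lin + 0.0722×B_lin
Color 1 (96,172,115):
  R=96: 96/255≈0.3765 > 0.04045 → ((0.3765+0.055)/1.055)^2.4 ≈ 0.11697
  G=172: 172/255≈0.6745 > 0.04045 → ((0.6745+0.055)/1.055)^2.4 ≈ 0.41254
  B=115: 115/255≈0.4510 > 0.04045 → ((0.4510+0.055)/1.055)^2.4 ≈ 0.17144
  L1 = 0.2126×0.11697 + 0.7152×0.41254 + 0.0722×0.17144 ≈ 0.33230
Color 2 (254,176,24):
  R=254: 254/255≈0.9961 > 0.04045 → ((0.9961+0.055)/1.055)^2.4 ≈ 0.99110
  G=176: 176/255≈0.6902 > 0.04045 → ((0.6902+0.055)/1.055)^2.4 ≈ 0.43415
  B=24: 24/255≈0.0941 > 0.04045 → ((0.0941+0.055)/1.055)^2.4 ≈ 0.00913
  L2 = 0.2126×0.99110 + 0.7152×0.43415 + 0.0722×0.00913 ≈ 0.52187
Lighter = 0.52187, Darker = 0.33230
Ratio = (L_lighter + 0.05) / (L_darker + 0.05)
Ratio = (0.52187 + 0.05) / (0.33230 + 0.05) = 0.57187 / 0.38230 ≈ 1.4959
Ratio ≈ 1.50:1


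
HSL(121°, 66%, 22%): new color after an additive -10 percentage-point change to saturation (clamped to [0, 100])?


Original S = 66%
Adjustment = -10 percentage points
New S = 66 + (-10) = 56
Clamp to [0, 100] → 56
= HSL(121°, 56%, 22%)


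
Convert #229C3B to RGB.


22 → 34 (R)
9C → 156 (G)
3B → 59 (B)
= RGB(34, 156, 59)


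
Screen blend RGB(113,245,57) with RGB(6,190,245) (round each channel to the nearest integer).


Screen: C = 255 - (255-A)×(255-B)/255, rounded to nearest integer
R: 255 - (255-113)×(255-6)/255 = 255 - 35358/255 ≈ 255 - 138.659 = 116.341 → 116
G: 255 - (255-245)×(255-190)/255 = 255 - 650/255 ≈ 255 - 2.549 = 252.451 → 252
B: 255 - (255-57)×(255-245)/255 = 255 - 1980/255 ≈ 255 - 7.765 = 247.235 → 247
= RGB(116, 252, 247)


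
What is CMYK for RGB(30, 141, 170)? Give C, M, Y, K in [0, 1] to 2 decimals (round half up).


R'=30/255≈0.1176, G'=141/255≈0.5529, B'=170/255≈0.6667
K = 1 - max(R',G',B') = 1 - 170/255 = 85/255 = 0.33333… → 0.33
(1-R'-K)/(1-K) simplifies to (max-R)/max with max = 170:
C = (170-30)/170 = 140/170 = 0.82352… → 0.82
M = (170-141)/170 = 29/170 = 0.17058… → 0.17
Y = (170-170)/170 = 0/170 = 0 → 0.00
= CMYK(0.82, 0.17, 0.00, 0.33)


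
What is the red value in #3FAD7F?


Color: #3FAD7F
R = 3F = 63
G = AD = 173
B = 7F = 127
Red = 63


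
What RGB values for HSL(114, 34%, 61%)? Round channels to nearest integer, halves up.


H=114°, S=0.34, L=0.61
C = (1-|2L-1|)×S = (1-|0.22|)×0.34 = 0.2652
H' = H/60 = 114/60 ≈ 1.9000; X = C×(1-|H' mod 2 - 1|) = 0.02652
m = L - C/2 = 0.61 - 0.1326 = 0.4774
Sector ⌊H'⌋ = 1 → (R',G',B') = (0.02652, 0.2652, 0.0)
RGB = ((R'+m)×255, (G'+m)×255, (B'+m)×255) = (128.4996, 189.363, 121.737)
Round half up → RGB(128, 189, 122)


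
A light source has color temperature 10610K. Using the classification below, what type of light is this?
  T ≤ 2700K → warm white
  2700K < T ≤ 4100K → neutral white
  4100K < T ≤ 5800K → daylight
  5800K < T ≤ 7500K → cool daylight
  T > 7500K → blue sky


Temperature: 10610K
10610K > 7500K → blue sky
Classification: blue sky


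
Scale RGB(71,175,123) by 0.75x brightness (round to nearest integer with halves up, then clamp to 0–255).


Multiply each channel by 0.75, round half up, clamp to [0, 255]
R: 71×0.75 = 53.25 → round → 53
G: 175×0.75 = 131.25 → round → 131
B: 123×0.75 = 92.25 → round → 92
= RGB(53, 131, 92)


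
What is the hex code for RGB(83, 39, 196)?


R = 83 → 53 (hex)
G = 39 → 27 (hex)
B = 196 → C4 (hex)
Hex = #5327C4


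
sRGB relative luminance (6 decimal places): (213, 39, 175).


Linearize each channel (sRGB transfer function): c = v/255; c_lin = c/12.92 if c ≤ 0.04045, else ((c+0.055)/1.055)^2.4
  R: 213/255 ≈ 0.835294 > 0.04045 → ((0.835294+0.055)/1.055)^2.4 ≈ 0.665387
  G: 39/255 ≈ 0.152941 > 0.04045 → ((0.152941+0.055)/1.055)^2.4 ≈ 0.020289
  B: 175/255 ≈ 0.686275 > 0.04045 → ((0.686275+0.055)/1.055)^2.4 ≈ 0.428690
R_lin = 0.665387, G_lin = 0.020289, B_lin = 0.428690
L = 0.2126×R + 0.7152×G + 0.0722×B
L = 0.2126×0.665387 + 0.7152×0.020289 + 0.0722×0.428690
L ≈ 0.186923


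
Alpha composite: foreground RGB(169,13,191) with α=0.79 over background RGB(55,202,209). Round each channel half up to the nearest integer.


C = α×F + (1-α)×B, with 1-α = 0.21
R: 0.79×169 + 0.21×55 = 133.51 + 11.55 = 145.06 → 145
G: 0.79×13 + 0.21×202 = 10.27 + 42.42 = 52.69 → 53
B: 0.79×191 + 0.21×209 = 150.89 + 43.89 = 194.78 → 195
= RGB(145, 53, 195)


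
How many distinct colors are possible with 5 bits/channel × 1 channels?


Total bits = 5 bits/channel × 1 channels = 5 bits
Distinct colors = 2^5
= 32 colors


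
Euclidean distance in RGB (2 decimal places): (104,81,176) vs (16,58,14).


d = √[(R₁-R₂)² + (G₁-G₂)² + (B₁-B₂)²]
d = √[(104-16)² + (81-58)² + (176-14)²]
d = √[7744 + 529 + 26244]
d = √34517
d ≈ 185.79


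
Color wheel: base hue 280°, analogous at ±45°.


Base hue: 280°
Left analog: (280 - 45) mod 360 = 235°
Right analog: (280 + 45) mod 360 = 325°
Analogous hues = 235° and 325°


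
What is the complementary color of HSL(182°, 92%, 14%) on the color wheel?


Complement = opposite side of color wheel = hue + 180°
H' = (182 + 180) mod 360 = 2°
S and L unchanged.
= HSL(2°, 92%, 14%)


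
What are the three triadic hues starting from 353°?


Triadic: equally spaced at 120° intervals
H1 = 353°
H2 = (353 + 120) mod 360 = 113°
H3 = (353 + 240) mod 360 = 233°
Triadic = 353°, 113°, 233°


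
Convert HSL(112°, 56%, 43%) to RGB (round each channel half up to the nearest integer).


H=112°, S=0.56, L=0.43
C = (1-|2L-1|)×S = (1-|-0.14|)×0.56 = 0.4816
H' = H/60 = 112/60 ≈ 1.8667; X = C×(1-|H' mod 2 - 1|) ≈ 0.0642
m = L - C/2 = 0.43 - 0.2408 = 0.1892
Sector ⌊H'⌋ = 1 → (R',G',B') = (≈0.0642, 0.4816, 0.0)
RGB = ((R'+m)×255, (G'+m)×255, (B'+m)×255) = (64.6204, 171.054, 48.246)
Round half up → RGB(65, 171, 48)


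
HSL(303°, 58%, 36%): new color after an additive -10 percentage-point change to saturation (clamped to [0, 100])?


Original S = 58%
Adjustment = -10 percentage points
New S = 58 + (-10) = 48
Clamp to [0, 100] → 48
= HSL(303°, 48%, 36%)


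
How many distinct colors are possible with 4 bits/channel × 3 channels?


Total bits = 4 bits/channel × 3 channels = 12 bits
Distinct colors = 2^12
= 4,096 colors


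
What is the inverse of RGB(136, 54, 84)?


Invert: (255-R, 255-G, 255-B)
R: 255-136 = 119
G: 255-54 = 201
B: 255-84 = 171
= RGB(119, 201, 171)


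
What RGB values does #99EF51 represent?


99 → 153 (R)
EF → 239 (G)
51 → 81 (B)
= RGB(153, 239, 81)


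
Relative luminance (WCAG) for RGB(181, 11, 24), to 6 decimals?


Linearize each channel (sRGB transfer function): c = v/255; c_lin = c/12.92 if c ≤ 0.04045, else ((c+0.055)/1.055)^2.4
  R: 181/255 ≈ 0.709804 > 0.04045 → ((0.709804+0.055)/1.055)^2.4 ≈ 0.462077
  G: 11/255 ≈ 0.043137 > 0.04045 → ((0.043137+0.055)/1.055)^2.4 ≈ 0.003347
  B: 24/255 ≈ 0.094118 > 0.04045 → ((0.094118+0.055)/1.055)^2.4 ≈ 0.009134
R_lin = 0.462077, G_lin = 0.003347, B_lin = 0.009134
L = 0.2126×R + 0.7152×G + 0.0722×B
L = 0.2126×0.462077 + 0.7152×0.003347 + 0.0722×0.009134
L ≈ 0.101290


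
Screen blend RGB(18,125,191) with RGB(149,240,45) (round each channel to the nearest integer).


Screen: C = 255 - (255-A)×(255-B)/255, rounded to nearest integer
R: 255 - (255-18)×(255-149)/255 = 255 - 25122/255 ≈ 255 - 98.518 = 156.482 → 156
G: 255 - (255-125)×(255-240)/255 = 255 - 1950/255 ≈ 255 - 7.647 = 247.353 → 247
B: 255 - (255-191)×(255-45)/255 = 255 - 13440/255 ≈ 255 - 52.706 = 202.294 → 202
= RGB(156, 247, 202)


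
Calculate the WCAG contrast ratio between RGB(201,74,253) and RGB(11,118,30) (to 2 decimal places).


Linearize each sRGB channel c=v/255: c/12.92 if c ≤ 0.04045 else ((c+0.055)/1.055)^2.4
L = 0.2126×R_lin + 0.7152×G_lin + 0.0722×B_lin
Color 1 (201,74,253):
  R=201: 201/255≈0.7882 > 0.04045 → ((0.7882+0.055)/1.055)^2.4 ≈ 0.58408
  G=74: 74/255≈0.2902 > 0.04045 → ((0.2902+0.055)/1.055)^2.4 ≈ 0.06848
  B=253: 253/255≈0.9922 > 0.04045 → ((0.9922+0.055)/1.055)^2.4 ≈ 0.98225
  L1 = 0.2126×0.58408 + 0.7152×0.06848 + 0.0722×0.98225 ≈ 0.24407
Color 2 (11,118,30):
  R=11: 11/255≈0.0431 > 0.04045 → ((0.0431+0.055)/1.055)^2.4 ≈ 0.00335
  G=118: 118/255≈0.4627 > 0.04045 → ((0.4627+0.055)/1.055)^2.4 ≈ 0.18116
  B=30: 30/255≈0.1176 > 0.04045 → ((0.1176+0.055)/1.055)^2.4 ≈ 0.01298
  L2 = 0.2126×0.00335 + 0.7152×0.18116 + 0.0722×0.01298 ≈ 0.13122
Lighter = 0.24407, Darker = 0.13122
Ratio = (L_lighter + 0.05) / (L_darker + 0.05)
Ratio = (0.24407 + 0.05) / (0.13122 + 0.05) = 0.29407 / 0.18122 ≈ 1.6227
Ratio ≈ 1.62:1


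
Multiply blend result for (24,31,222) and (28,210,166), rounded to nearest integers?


Multiply: C = A×B/255, rounded to nearest integer
R: 24×28/255 = 672/255 ≈ 2.635 → 3
G: 31×210/255 = 6510/255 ≈ 25.529 → 26
B: 222×166/255 = 36852/255 ≈ 144.518 → 145
= RGB(3, 26, 145)


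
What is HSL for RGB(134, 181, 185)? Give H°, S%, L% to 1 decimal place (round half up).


Normalize: R'=134/255≈0.5255, G'=181/255≈0.7098, B'=185/255≈0.7255
Max=185/255, Min=134/255, Δ=Max-Min=51/255
L = (Max+Min)/2 = (185+134)/510 = 319/510 = 0.62549… → L = 62.5%
L > 0.5 → S = Δ/(2-Max-Min) = 51/(510-185-134) = 51/191 = 0.26701… → S = 26.7%
(the 1/255 factors cancel in S and H, so raw channel differences can be used)
Max is B' → H = 60 × ((R-G)/Δ + 4) = 60 × ((134-181)/51 + 4)
  -47/51 + 4 = -0.9215… + 4 = 3.0784…
  H = 60 × 3.0784… = 184.705…° → H = 184.7°
= HSL(184.7°, 26.7%, 62.5%)


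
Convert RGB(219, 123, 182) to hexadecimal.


R = 219 → DB (hex)
G = 123 → 7B (hex)
B = 182 → B6 (hex)
Hex = #DB7BB6


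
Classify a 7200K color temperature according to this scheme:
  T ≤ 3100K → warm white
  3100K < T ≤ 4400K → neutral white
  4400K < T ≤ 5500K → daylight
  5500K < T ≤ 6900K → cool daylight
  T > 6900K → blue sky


Temperature: 7200K
7200K > 6900K → blue sky
Classification: blue sky


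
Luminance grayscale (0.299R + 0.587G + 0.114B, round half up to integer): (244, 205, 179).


Gray = 0.299×R + 0.587×G + 0.114×B
Gray = 0.299×244 + 0.587×205 + 0.114×179
Gray = 72.956 + 120.335 + 20.406
Gray = 213.697 → round half up → 214
Gray = 214


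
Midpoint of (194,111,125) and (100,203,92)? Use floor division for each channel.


Midpoint: each channel = ⌊(C₁+C₂)/2⌋
R: ⌊(194+100)/2⌋ = 147
G: ⌊(111+203)/2⌋ = 157
B: ⌊(125+92)/2⌋ = 108
= RGB(147, 157, 108)


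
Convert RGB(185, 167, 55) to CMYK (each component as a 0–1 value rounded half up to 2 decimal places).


R'=185/255≈0.7255, G'=167/255≈0.6549, B'=55/255≈0.2157
K = 1 - max(R',G',B') = 1 - 185/255 = 70/255 = 0.27450… → 0.27
(1-R'-K)/(1-K) simplifies to (max-R)/max with max = 185:
C = (185-185)/185 = 0/185 = 0 → 0.00
M = (185-167)/185 = 18/185 = 0.09729… → 0.10
Y = (185-55)/185 = 130/185 = 0.70270… → 0.70
= CMYK(0.00, 0.10, 0.70, 0.27)


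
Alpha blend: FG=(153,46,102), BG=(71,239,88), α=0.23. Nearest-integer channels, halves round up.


C = α×F + (1-α)×B, with 1-α = 0.77
R: 0.23×153 + 0.77×71 = 35.19 + 54.67 = 89.86 → 90
G: 0.23×46 + 0.77×239 = 10.58 + 184.03 = 194.61 → 195
B: 0.23×102 + 0.77×88 = 23.46 + 67.76 = 91.22 → 91
= RGB(90, 195, 91)


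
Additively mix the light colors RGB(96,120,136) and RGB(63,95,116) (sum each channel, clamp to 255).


Additive: each channel = min(255, C₁+C₂)
R: 96+63 = 159 → 159
G: 120+95 = 215 → 215
B: 136+116 = 252 → 252
= RGB(159, 215, 252)


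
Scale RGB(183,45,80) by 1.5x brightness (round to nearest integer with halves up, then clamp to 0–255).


Multiply each channel by 1.5, round half up, clamp to [0, 255]
R: 183×1.5 = 274.5 → round → 275 → clamp → 255
G: 45×1.5 = 67.5 → round → 68
B: 80×1.5 = 120
= RGB(255, 68, 120)


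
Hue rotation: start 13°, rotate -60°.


New hue = (H + rotation) mod 360
New hue = (13 -60) mod 360
= -47 mod 360
= 313°


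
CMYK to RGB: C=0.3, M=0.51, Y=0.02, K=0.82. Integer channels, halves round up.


R = 255 × (1-C) × (1-K) = 255 × 0.70 × 0.18 = 32.13 → 32
G = 255 × (1-M) × (1-K) = 255 × 0.49 × 0.18 = 22.491 → 22
B = 255 × (1-Y) × (1-K) = 255 × 0.98 × 0.18 = 44.982 → 45
= RGB(32, 22, 45)


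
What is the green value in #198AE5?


Color: #198AE5
R = 19 = 25
G = 8A = 138
B = E5 = 229
Green = 138


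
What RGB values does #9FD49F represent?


9F → 159 (R)
D4 → 212 (G)
9F → 159 (B)
= RGB(159, 212, 159)


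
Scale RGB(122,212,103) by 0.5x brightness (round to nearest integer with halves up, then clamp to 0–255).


Multiply each channel by 0.5, round half up, clamp to [0, 255]
R: 122×0.5 = 61
G: 212×0.5 = 106
B: 103×0.5 = 51.5 → round → 52
= RGB(61, 106, 52)


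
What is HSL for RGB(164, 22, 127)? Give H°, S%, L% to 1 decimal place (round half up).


Normalize: R'=164/255≈0.6431, G'=22/255≈0.0863, B'=127/255≈0.4980
Max=164/255, Min=22/255, Δ=Max-Min=142/255
L = (Max+Min)/2 = (164+22)/510 = 186/510 = 0.36470… → L = 36.5%
L ≤ 0.5 → S = Δ/(Max+Min) = 142/(164+22) = 142/186 = 0.76344… → S = 76.3%
(the 1/255 factors cancel in S and H, so raw channel differences can be used)
Max is R' → H = 60 × (((G-B)/Δ) mod 6) = 60 × (((22-127)/142) mod 6)
  (-105)/142 = -0.7394…; negative, so add 6 → 5.2605…
  H = 60 × 5.2605… = 315.633…° → H = 315.6°
= HSL(315.6°, 76.3%, 36.5%)


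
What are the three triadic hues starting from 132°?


Triadic: equally spaced at 120° intervals
H1 = 132°
H2 = (132 + 120) mod 360 = 252°
H3 = (132 + 240) mod 360 = 12°
Triadic = 132°, 252°, 12°


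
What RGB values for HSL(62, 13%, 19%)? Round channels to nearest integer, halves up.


H=62°, S=0.13, L=0.19
C = (1-|2L-1|)×S = (1-|-0.62|)×0.13 = 0.0494
H' = H/60 = 62/60 ≈ 1.0333; X = C×(1-|H' mod 2 - 1|) ≈ 0.0478
m = L - C/2 = 0.19 - 0.0247 = 0.1653
Sector ⌊H'⌋ = 1 → (R',G',B') = (≈0.0478, 0.0494, 0.0)
RGB = ((R'+m)×255, (G'+m)×255, (B'+m)×255) = (54.3286, 54.7485, 42.1515)
Round half up → RGB(54, 55, 42)


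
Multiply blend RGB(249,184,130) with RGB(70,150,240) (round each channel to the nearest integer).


Multiply: C = A×B/255, rounded to nearest integer
R: 249×70/255 = 17430/255 ≈ 68.353 → 68
G: 184×150/255 = 27600/255 ≈ 108.235 → 108
B: 130×240/255 = 31200/255 ≈ 122.353 → 122
= RGB(68, 108, 122)


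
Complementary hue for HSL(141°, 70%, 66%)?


Complement = opposite side of color wheel = hue + 180°
H' = (141 + 180) mod 360 = 321°
S and L unchanged.
= HSL(321°, 70%, 66%)


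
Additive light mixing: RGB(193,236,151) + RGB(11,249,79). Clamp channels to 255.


Additive: each channel = min(255, C₁+C₂)
R: 193+11 = 204 → 204
G: 236+249 = 485 → 255
B: 151+79 = 230 → 230
= RGB(204, 255, 230)


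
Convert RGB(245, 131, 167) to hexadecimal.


R = 245 → F5 (hex)
G = 131 → 83 (hex)
B = 167 → A7 (hex)
Hex = #F583A7


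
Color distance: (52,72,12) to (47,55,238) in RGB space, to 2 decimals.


d = √[(R₁-R₂)² + (G₁-G₂)² + (B₁-B₂)²]
d = √[(52-47)² + (72-55)² + (12-238)²]
d = √[25 + 289 + 51076]
d = √51390
d ≈ 226.69


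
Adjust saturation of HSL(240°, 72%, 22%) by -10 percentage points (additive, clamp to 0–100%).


Original S = 72%
Adjustment = -10 percentage points
New S = 72 + (-10) = 62
Clamp to [0, 100] → 62
= HSL(240°, 62%, 22%)


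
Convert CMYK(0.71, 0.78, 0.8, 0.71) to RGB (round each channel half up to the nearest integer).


R = 255 × (1-C) × (1-K) = 255 × 0.29 × 0.29 = 21.4455 → 21
G = 255 × (1-M) × (1-K) = 255 × 0.22 × 0.29 = 16.269 → 16
B = 255 × (1-Y) × (1-K) = 255 × 0.20 × 0.29 = 14.79 → 15
= RGB(21, 16, 15)


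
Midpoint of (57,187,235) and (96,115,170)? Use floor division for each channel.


Midpoint: each channel = ⌊(C₁+C₂)/2⌋
R: ⌊(57+96)/2⌋ = 76
G: ⌊(187+115)/2⌋ = 151
B: ⌊(235+170)/2⌋ = 202
= RGB(76, 151, 202)


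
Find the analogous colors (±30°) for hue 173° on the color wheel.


Base hue: 173°
Left analog: (173 - 30) mod 360 = 143°
Right analog: (173 + 30) mod 360 = 203°
Analogous hues = 143° and 203°


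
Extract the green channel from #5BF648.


Color: #5BF648
R = 5B = 91
G = F6 = 246
B = 48 = 72
Green = 246


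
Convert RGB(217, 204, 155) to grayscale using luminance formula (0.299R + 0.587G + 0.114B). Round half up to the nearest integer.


Gray = 0.299×R + 0.587×G + 0.114×B
Gray = 0.299×217 + 0.587×204 + 0.114×155
Gray = 64.883 + 119.748 + 17.670
Gray = 202.301 → round half up → 202
Gray = 202


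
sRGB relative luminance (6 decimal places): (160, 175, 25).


Linearize each channel (sRGB transfer function): c = v/255; c_lin = c/12.92 if c ≤ 0.04045, else ((c+0.055)/1.055)^2.4
  R: 160/255 ≈ 0.627451 > 0.04045 → ((0.627451+0.055)/1.055)^2.4 ≈ 0.351533
  G: 175/255 ≈ 0.686275 > 0.04045 → ((0.686275+0.055)/1.055)^2.4 ≈ 0.428690
  B: 25/255 ≈ 0.098039 > 0.04045 → ((0.098039+0.055)/1.055)^2.4 ≈ 0.009721
R_lin = 0.351533, G_lin = 0.428690, B_lin = 0.009721
L = 0.2126×R + 0.7152×G + 0.0722×B
L = 0.2126×0.351533 + 0.7152×0.428690 + 0.0722×0.009721
L ≈ 0.382037


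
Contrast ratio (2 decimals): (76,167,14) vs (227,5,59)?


Linearize each sRGB channel c=v/255: c/12.92 if c ≤ 0.04045 else ((c+0.055)/1.055)^2.4
L = 0.2126×R_lin + 0.7152×G_lin + 0.0722×B_lin
Color 1 (76,167,14):
  R=76: 76/255≈0.2980 > 0.04045 → ((0.2980+0.055)/1.055)^2.4 ≈ 0.07227
  G=167: 167/255≈0.6549 > 0.04045 → ((0.6549+0.055)/1.055)^2.4 ≈ 0.38643
  B=14: 14/255≈0.0549 > 0.04045 → ((0.0549+0.055)/1.055)^2.4 ≈ 0.00439
  L1 = 0.2126×0.07227 + 0.7152×0.38643 + 0.0722×0.00439 ≈ 0.29206
Color 2 (227,5,59):
  R=227: 227/255≈0.8902 > 0.04045 → ((0.8902+0.055)/1.055)^2.4 ≈ 0.76815
  G=5: 5/255≈0.0196 ≤ 0.04045 → 0.0196/12.92 ≈ 0.00152
  B=59: 59/255≈0.2314 > 0.04045 → ((0.2314+0.055)/1.055)^2.4 ≈ 0.04374
  L2 = 0.2126×0.76815 + 0.7152×0.00152 + 0.0722×0.04374 ≈ 0.16755
Lighter = 0.29206, Darker = 0.16755
Ratio = (L_lighter + 0.05) / (L_darker + 0.05)
Ratio = (0.29206 + 0.05) / (0.16755 + 0.05) = 0.34206 / 0.21755 ≈ 1.5723
Ratio ≈ 1.57:1


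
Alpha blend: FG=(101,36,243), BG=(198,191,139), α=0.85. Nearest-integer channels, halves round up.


C = α×F + (1-α)×B, with 1-α = 0.15
R: 0.85×101 + 0.15×198 = 85.85 + 29.70 = 115.55 → 116
G: 0.85×36 + 0.15×191 = 30.60 + 28.65 = 59.25 → 59
B: 0.85×243 + 0.15×139 = 206.55 + 20.85 = 227.40 → 227
= RGB(116, 59, 227)


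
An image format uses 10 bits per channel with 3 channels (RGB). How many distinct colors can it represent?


Total bits = 10 bits/channel × 3 channels = 30 bits
Distinct colors = 2^30
= 1,073,741,824 colors


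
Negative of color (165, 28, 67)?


Invert: (255-R, 255-G, 255-B)
R: 255-165 = 90
G: 255-28 = 227
B: 255-67 = 188
= RGB(90, 227, 188)


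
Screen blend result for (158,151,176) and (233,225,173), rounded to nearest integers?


Screen: C = 255 - (255-A)×(255-B)/255, rounded to nearest integer
R: 255 - (255-158)×(255-233)/255 = 255 - 2134/255 ≈ 255 - 8.369 = 246.631 → 247
G: 255 - (255-151)×(255-225)/255 = 255 - 3120/255 ≈ 255 - 12.235 = 242.765 → 243
B: 255 - (255-176)×(255-173)/255 = 255 - 6478/255 ≈ 255 - 25.404 = 229.596 → 230
= RGB(247, 243, 230)
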